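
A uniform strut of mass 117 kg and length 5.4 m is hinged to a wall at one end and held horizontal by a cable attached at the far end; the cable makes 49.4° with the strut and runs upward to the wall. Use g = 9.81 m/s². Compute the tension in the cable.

T ≈ 756 N

Take torques about the hinge: T sin 49.4° · 5.4 = 117×9.81×2.7 = 3099 N·m.
So T = 3099 / (0.7593 × 5.4) = 755.84 N.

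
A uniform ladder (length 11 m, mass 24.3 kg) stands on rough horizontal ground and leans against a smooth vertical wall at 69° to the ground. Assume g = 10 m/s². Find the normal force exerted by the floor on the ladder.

N_floor ≈ 243 N

ΣF_y = 0: N_floor = 24.3×10 = 243 N.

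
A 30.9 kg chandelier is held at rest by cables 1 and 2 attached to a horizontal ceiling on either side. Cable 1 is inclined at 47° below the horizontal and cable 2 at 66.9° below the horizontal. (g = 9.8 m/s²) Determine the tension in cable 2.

Weight W = 30.9 × 9.8 = 302.8 N acts straight down.
Horizontal: T_1 cos 47° = T_2 cos 66.9°  →  T_1 = 0.5753 T_2.
Vertical: T_1 sin 47° + T_2 sin 66.9° = 302.8.
Substituting the horizontal relation into the vertical equation gives 1.341 T_2 = 302.8, so T_2 = 225.9 N.

T_2 ≈ 226 N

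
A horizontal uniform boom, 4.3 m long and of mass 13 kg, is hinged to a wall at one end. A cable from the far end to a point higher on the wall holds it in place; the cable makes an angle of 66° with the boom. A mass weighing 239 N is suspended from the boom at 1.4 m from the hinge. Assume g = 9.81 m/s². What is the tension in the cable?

Take torques about the hinge: T sin 66° · 4.3 = 13×9.81×2.15 + 239×1.4 = 608.79 N·m.
So T = 608.79 / (0.9135 × 4.3) = 154.98 N.

T ≈ 155 N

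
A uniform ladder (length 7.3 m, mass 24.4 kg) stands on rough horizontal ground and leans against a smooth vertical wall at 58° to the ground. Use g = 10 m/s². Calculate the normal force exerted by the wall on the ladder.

N_wall ≈ 76.2 N

Torques about the foot: N_wall · 7.3 sin 58° = 24.4×10×3.65 cos 58° → N_wall = 76.234 N.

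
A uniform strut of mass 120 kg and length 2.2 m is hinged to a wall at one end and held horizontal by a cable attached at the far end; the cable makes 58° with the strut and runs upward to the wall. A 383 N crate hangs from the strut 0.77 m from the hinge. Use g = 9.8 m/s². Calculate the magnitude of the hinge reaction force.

|H| ≈ 951 N

Take torques about the hinge: T sin 58° · 2.2 = 120×9.8×1.1 + 383×0.77 = 1588.5 N·m.
So T = 1588.5 / (0.8480 × 2.2) = 851.43 N.
ΣF_x = 0: H_x = T cos 58° = 451.19 N.
ΣF_y = 0: H_y = (120×9.8 + 383) − T sin 58° = 1559 − 722.05 = 836.95 N.
|H| = √(H_x² + H_y²) = √((451.19)² + (836.95)²) = 950.82 N.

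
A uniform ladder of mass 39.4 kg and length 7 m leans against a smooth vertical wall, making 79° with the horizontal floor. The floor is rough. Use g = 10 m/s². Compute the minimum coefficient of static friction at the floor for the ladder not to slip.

μ_min ≈ 0.0972

ΣF_y = 0: N_floor = 39.4×10 = 394 N.
Torques about the foot: N_wall · 7 sin 79° = 39.4×10×3.5 cos 79° → N_wall = 38.293 N.
ΣF_x = 0: f_floor = N_wall = 38.293 N.
μ_min = f_floor / N_floor = 38.293 / 394 = 0.09719.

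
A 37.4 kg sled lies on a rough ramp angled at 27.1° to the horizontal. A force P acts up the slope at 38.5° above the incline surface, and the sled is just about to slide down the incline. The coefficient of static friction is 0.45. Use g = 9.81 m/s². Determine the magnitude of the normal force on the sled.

On the verge of sliding down the incline, friction equals μN and acts up the slope.
Perpendicular: N + P sin 38.5° = W cos 27.1° = 326.6 N.
Along incline: P cos 38.5° + μN = W sin 27.1° with W sin 27.1° = 167.1 N.
Solving the pair for P and N: P = 40.12 N, N = 301.6 N (and f = μN = 135.7 N).

N ≈ 302 N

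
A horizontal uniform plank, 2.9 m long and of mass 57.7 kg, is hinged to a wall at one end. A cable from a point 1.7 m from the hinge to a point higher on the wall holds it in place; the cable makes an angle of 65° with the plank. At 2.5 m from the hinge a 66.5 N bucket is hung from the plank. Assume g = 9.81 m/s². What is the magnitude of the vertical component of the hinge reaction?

Take torques about the hinge: T sin 65° · 1.7 = 57.7×9.81×1.45 + 66.5×2.5 = 987 N·m.
So T = 987 / (0.9063 × 1.7) = 640.61 N.
ΣF_y = 0: H_y = (57.7×9.81 + 66.5) − T sin 65° = 632.54 − 580.59 = 51.947 N.

|H_y| ≈ 51.9 N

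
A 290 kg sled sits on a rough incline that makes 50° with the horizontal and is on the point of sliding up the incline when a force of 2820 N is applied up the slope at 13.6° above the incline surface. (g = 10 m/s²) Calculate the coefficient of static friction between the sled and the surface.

On the verge of sliding up the incline, friction is at its maximum μN and acts down the slope.
Perpendicular to incline: N = W cos 50° − P sin 13.6° = 1864 − 663.1 = 1201 N.
Along incline: P cos 13.6° − μN = W sin 50° → μ = −(W sin 50° − P cos 13.6°) / N = 0.4325.

μ ≈ 0.432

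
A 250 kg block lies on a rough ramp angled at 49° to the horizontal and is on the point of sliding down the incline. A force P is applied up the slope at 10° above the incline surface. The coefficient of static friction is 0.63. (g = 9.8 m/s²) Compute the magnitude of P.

On the verge of sliding down the incline, friction equals μN and acts up the slope.
Perpendicular: N + P sin 10° = W cos 49° = 1607 N.
Along incline: P cos 10° + μN = W sin 49° with W sin 49° = 1849 N.
Solving the pair for P and N: P = 955.5 N, N = 1441 N (and f = μN = 908.1 N).

P ≈ 955 N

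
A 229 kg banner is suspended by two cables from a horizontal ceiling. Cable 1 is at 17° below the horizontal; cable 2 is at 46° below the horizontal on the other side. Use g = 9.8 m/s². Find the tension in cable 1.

Weight W = 229 × 9.8 = 2244 N acts straight down.
Horizontal: T_1 cos 17° = T_2 cos 46°  →  T_2 = 1.377 T_1.
Vertical: T_1 sin 17° + T_2 sin 46° = 2244.
Substituting the horizontal relation into the vertical equation gives 1.283 T_1 = 2244, so T_1 = 1750 N.

T_1 ≈ 1750 N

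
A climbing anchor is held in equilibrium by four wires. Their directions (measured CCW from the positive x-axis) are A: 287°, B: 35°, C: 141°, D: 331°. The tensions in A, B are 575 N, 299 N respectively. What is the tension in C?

T_C ≈ 753 N

Resolve: ΣF_x = 575 cos 287° + 299 cos 35° + T_C cos 141° + T_D cos 331° = 0.
        ΣF_y = 575 sin 287° + 299 sin 35° + T_C sin 141° + T_D sin 331° = 0.
The known terms sum to (413, -378.4) N, so -0.7771 T_C + 0.8746 T_D = -413 and 0.6293 T_C − 0.4848 T_D = 378.4.
Solving simultaneously: T_C = 752.6 N, T_D = 196.5 N.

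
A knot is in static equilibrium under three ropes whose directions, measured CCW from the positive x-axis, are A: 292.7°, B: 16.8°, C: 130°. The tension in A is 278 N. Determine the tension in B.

T_B ≈ 89.9 N

Resolve: ΣF_x = 278 cos 292.7° + T_B cos 16.8° + T_C cos 130° = 0.
        ΣF_y = 278 sin 292.7° + T_B sin 16.8° + T_C sin 130° = 0.
The known terms sum to (107.3, -256.5) N, so 0.9573 T_B − 0.6428 T_C = -107.3 and 0.2890 T_B + 0.7660 T_C = 256.5.
Solving simultaneously: T_B = 89.94 N, T_C = 300.9 N.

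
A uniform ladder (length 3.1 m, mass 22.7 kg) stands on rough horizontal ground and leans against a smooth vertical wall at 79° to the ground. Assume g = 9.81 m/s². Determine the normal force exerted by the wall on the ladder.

N_wall ≈ 21.6 N

Torques about the foot: N_wall · 3.1 sin 79° = 22.7×9.81×1.55 cos 79° → N_wall = 21.643 N.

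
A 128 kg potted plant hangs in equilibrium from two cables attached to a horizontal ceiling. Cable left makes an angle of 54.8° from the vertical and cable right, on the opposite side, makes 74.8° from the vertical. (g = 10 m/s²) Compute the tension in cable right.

T_right ≈ 1360 N

Angles from the horizontal: cable left is 90° − 54.8° = 35.2°, cable right is 90° − 74.8° = 15.2°.
Weight W = 128 × 10 = 1280 N acts straight down.
Horizontal: T_left cos 35.2° = T_right cos 15.2°  →  T_left = 1.181 T_right.
Vertical: T_left sin 35.2° + T_right sin 15.2° = 1280.
Substituting the horizontal relation into the vertical equation gives 0.9429 T_right = 1280, so T_right = 1357 N.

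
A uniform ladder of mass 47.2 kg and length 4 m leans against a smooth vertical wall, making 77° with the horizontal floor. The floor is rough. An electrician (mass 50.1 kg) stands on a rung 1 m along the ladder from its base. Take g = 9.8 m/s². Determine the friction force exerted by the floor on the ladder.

f ≈ 81.7 N

Torques about the foot: N_wall · 4 sin 77° = 47.2×9.8×2 cos 77° + 50.1×9.8×1 cos 77° → N_wall = 81.733 N.
ΣF_x = 0: f_floor = N_wall = 81.733 N.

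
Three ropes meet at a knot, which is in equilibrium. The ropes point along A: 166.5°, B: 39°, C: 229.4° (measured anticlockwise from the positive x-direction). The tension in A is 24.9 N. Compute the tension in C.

Resolve: ΣF_x = 24.9 cos 166.5° + T_B cos 39° + T_C cos 229.4° = 0.
        ΣF_y = 24.9 sin 166.5° + T_B sin 39° + T_C sin 229.4° = 0.
The known terms sum to (-24.21, 5.813) N, so 0.7771 T_B − 0.6508 T_C = 24.21 and 0.6293 T_B − 0.7593 T_C = -5.813.
Solving simultaneously: T_B = 122.8 N, T_C = 109.4 N.

T_C ≈ 109 N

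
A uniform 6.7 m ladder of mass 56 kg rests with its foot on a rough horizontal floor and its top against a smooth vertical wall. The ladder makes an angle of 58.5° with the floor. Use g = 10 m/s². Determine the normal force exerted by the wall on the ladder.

Torques about the foot: N_wall · 6.7 sin 58.5° = 56×10×3.35 cos 58.5° → N_wall = 171.58 N.

N_wall ≈ 172 N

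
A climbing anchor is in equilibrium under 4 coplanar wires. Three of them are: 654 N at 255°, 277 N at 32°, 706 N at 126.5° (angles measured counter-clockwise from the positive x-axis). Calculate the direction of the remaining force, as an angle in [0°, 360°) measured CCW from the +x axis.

θ ≈ 347°

Sum the known components: ΣF_x = -354.3 N, ΣF_y = 82.6 N.
For equilibrium the remaining force must supply (−ΣF_x, −ΣF_y) = (354.3, -82.6) N.
Magnitude = √((354.3)² + (-82.6)²) = 363.8 N; direction = atan2(-82.6, 354.3) = 346.9°.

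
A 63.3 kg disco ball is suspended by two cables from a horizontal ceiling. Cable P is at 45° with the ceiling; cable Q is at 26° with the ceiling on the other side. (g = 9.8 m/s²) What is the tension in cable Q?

Weight W = 63.3 × 9.8 = 620.3 N acts straight down.
Horizontal: T_P cos 45° = T_Q cos 26°  →  T_P = 1.271 T_Q.
Vertical: T_P sin 45° + T_Q sin 26° = 620.3.
Substituting the horizontal relation into the vertical equation gives 1.337 T_Q = 620.3, so T_Q = 463.9 N.

T_Q ≈ 464 N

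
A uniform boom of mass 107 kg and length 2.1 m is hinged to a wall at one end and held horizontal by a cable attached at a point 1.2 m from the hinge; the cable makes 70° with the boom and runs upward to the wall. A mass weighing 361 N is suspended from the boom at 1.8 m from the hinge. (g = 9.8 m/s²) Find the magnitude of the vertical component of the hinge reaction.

|H_y| ≈ 49.4 N

Take torques about the hinge: T sin 70° · 1.2 = 107×9.8×1.05 + 361×1.8 = 1750.8 N·m.
So T = 1750.8 / (0.9397 × 1.2) = 1552.7 N.
ΣF_y = 0: H_y = (107×9.8 + 361) − T sin 70° = 1409.6 − 1459 = -49.425 N.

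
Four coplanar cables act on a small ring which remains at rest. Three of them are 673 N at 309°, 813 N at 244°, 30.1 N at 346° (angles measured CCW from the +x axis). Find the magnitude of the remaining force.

F ≈ 1260 N

Sum the known components: ΣF_x = 96.34 N, ΣF_y = -1261 N.
For equilibrium the remaining force must supply (−ΣF_x, −ΣF_y) = (-96.34, 1261) N.
Magnitude = √((-96.34)² + (1261)²) = 1265 N; direction = atan2(1261, -96.34) = 94.4°.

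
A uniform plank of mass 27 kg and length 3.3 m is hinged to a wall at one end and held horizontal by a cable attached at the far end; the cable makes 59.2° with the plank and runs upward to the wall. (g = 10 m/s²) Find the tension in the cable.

Take torques about the hinge: T sin 59.2° · 3.3 = 27×10×1.65 = 445.5 N·m.
So T = 445.5 / (0.8590 × 3.3) = 157.17 N.

T ≈ 157 N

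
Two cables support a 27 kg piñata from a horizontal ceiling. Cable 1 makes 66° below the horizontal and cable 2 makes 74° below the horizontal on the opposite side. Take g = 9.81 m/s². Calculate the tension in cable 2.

T_2 ≈ 168 N

Weight W = 27 × 9.81 = 264.9 N acts straight down.
Horizontal: T_1 cos 66° = T_2 cos 74°  →  T_1 = 0.6777 T_2.
Vertical: T_1 sin 66° + T_2 sin 74° = 264.9.
Substituting the horizontal relation into the vertical equation gives 1.58 T_2 = 264.9, so T_2 = 167.6 N.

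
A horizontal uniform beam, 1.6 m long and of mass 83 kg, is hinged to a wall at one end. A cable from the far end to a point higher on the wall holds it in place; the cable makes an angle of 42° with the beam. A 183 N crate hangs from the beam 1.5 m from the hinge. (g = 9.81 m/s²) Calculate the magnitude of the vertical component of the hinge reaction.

|H_y| ≈ 419 N

Take torques about the hinge: T sin 42° · 1.6 = 83×9.81×0.8 + 183×1.5 = 925.88 N·m.
So T = 925.88 / (0.6691 × 1.6) = 864.82 N.
ΣF_y = 0: H_y = (83×9.81 + 183) − T sin 42° = 997.23 − 578.68 = 418.55 N.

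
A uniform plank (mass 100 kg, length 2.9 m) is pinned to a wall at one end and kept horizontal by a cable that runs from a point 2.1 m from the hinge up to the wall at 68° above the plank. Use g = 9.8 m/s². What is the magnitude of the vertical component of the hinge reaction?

|H_y| ≈ 303 N

Take torques about the hinge: T sin 68° · 2.1 = 100×9.8×1.45 = 1421 N·m.
So T = 1421 / (0.9272 × 2.1) = 729.81 N.
ΣF_y = 0: H_y = (100×9.8) − T sin 68° = 980 − 676.67 = 303.33 N.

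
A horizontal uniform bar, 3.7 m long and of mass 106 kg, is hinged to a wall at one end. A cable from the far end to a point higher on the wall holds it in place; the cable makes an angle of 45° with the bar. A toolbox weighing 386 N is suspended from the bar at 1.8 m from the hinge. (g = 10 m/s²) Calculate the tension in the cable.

T ≈ 1020 N

Take torques about the hinge: T sin 45° · 3.7 = 106×10×1.85 + 386×1.8 = 2655.8 N·m.
So T = 2655.8 / (0.7071 × 3.7) = 1015.1 N.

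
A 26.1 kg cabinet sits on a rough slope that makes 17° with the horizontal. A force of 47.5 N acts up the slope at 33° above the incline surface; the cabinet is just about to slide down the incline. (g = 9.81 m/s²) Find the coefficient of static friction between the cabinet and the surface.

μ ≈ 0.160

On the verge of sliding down the incline, friction is at its maximum μN and acts up the slope.
Perpendicular to incline: N = W cos 17° − P sin 33° = 244.9 − 25.87 = 219 N.
Along incline: P cos 33° + μN = W sin 17° → μ = (W sin 17° − P cos 33°) / N = 0.1599.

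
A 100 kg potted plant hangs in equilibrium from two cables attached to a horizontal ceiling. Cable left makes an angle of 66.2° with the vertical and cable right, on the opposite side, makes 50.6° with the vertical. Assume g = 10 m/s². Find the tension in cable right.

Angles from the horizontal: cable left is 90° − 66.2° = 23.8°, cable right is 90° − 50.6° = 39.4°.
Weight W = 100 × 10 = 1000 N acts straight down.
Horizontal: T_left cos 23.8° = T_right cos 39.4°  →  T_left = 0.8446 T_right.
Vertical: T_left sin 23.8° + T_right sin 39.4° = 1000.
Substituting the horizontal relation into the vertical equation gives 0.9755 T_right = 1000, so T_right = 1025 N.

T_right ≈ 1030 N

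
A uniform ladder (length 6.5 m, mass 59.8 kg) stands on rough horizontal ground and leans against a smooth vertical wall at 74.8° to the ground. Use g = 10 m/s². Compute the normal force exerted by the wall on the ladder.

Torques about the foot: N_wall · 6.5 sin 74.8° = 59.8×10×3.25 cos 74.8° → N_wall = 81.237 N.

N_wall ≈ 81.2 N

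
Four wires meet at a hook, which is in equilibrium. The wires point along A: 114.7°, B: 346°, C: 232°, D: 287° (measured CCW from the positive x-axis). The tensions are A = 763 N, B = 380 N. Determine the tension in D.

T_D ≈ 404 N

Resolve: ΣF_x = 763 cos 114.7° + 380 cos 346° + T_C cos 232° + T_D cos 287° = 0.
        ΣF_y = 763 sin 114.7° + 380 sin 346° + T_C sin 232° + T_D sin 287° = 0.
The known terms sum to (49.88, 601.3) N, so -0.6157 T_C + 0.2924 T_D = -49.88 and -0.7880 T_C − 0.9563 T_D = -601.3.
Solving simultaneously: T_C = 272.8 N, T_D = 403.9 N.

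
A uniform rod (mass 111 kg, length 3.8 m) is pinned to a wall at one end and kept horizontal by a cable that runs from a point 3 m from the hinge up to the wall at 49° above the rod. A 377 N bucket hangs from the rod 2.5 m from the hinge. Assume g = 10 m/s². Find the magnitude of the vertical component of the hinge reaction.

Take torques about the hinge: T sin 49° · 3 = 111×10×1.9 + 377×2.5 = 3051.5 N·m.
So T = 3051.5 / (0.7547 × 3) = 1347.8 N.
ΣF_y = 0: H_y = (111×10 + 377) − T sin 49° = 1487 − 1017.2 = 469.83 N.

|H_y| ≈ 470 N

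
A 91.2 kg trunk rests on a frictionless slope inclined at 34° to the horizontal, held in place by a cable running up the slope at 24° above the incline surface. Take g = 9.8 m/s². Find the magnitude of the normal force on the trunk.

N ≈ 518 N

Take axes along and perpendicular to the incline. Weight components: W sin 34° = 499.8 N down-slope, W cos 34° = 741 N into the surface.
Along incline: T cos 24° = W sin 34° → T = 547.1 N.
Perpendicular: N = W cos 34° − T sin 24° = 518.4 N.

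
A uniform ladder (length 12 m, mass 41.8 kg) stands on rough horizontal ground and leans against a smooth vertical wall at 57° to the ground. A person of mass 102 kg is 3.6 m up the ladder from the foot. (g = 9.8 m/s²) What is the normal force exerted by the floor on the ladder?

ΣF_y = 0: N_floor = 41.8×9.8 + 102×9.8 = 1409.2 N.

N_floor ≈ 1410 N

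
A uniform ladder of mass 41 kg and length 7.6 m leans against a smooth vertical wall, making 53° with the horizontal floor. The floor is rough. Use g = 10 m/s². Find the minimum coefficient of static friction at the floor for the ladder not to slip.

ΣF_y = 0: N_floor = 41×10 = 410 N.
Torques about the foot: N_wall · 7.6 sin 53° = 41×10×3.8 cos 53° → N_wall = 154.48 N.
ΣF_x = 0: f_floor = N_wall = 154.48 N.
μ_min = f_floor / N_floor = 154.48 / 410 = 0.3768.

μ_min ≈ 0.377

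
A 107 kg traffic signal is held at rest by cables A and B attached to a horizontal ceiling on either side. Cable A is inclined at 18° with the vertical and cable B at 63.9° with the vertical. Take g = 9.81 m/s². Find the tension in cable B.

T_B ≈ 328 N

Angles from the horizontal: cable A is 90° − 18° = 72°, cable B is 90° − 63.9° = 26.1°.
Weight W = 107 × 9.81 = 1050 N acts straight down.
Horizontal: T_A cos 72° = T_B cos 26.1°  →  T_A = 2.906 T_B.
Vertical: T_A sin 72° + T_B sin 26.1° = 1050.
Substituting the horizontal relation into the vertical equation gives 3.204 T_B = 1050, so T_B = 327.6 N.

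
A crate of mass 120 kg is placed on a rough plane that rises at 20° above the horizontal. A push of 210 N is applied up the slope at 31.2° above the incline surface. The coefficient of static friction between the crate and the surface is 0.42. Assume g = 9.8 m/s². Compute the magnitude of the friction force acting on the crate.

f ≈ 223 N

Axes along / perpendicular to the incline. W sin 20° = 402.2 N down-slope; W cos 20° = 1105 N into the surface.
Perpendicular: N = W cos 20° − P sin 31.2° = 1105 − 108.8 = 996.3 N.
Along incline: P cos 31.2° + f = W sin 20° (friction acts up-slope) → f = 402.2 − 179.6 = 222.6 N.
|f| = 222.6 N ≤ μN = 418.4 N, so the crate is indeed static.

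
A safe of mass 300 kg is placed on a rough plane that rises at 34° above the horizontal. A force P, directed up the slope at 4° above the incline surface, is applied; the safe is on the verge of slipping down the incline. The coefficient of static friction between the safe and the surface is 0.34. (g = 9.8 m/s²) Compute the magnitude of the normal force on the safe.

N ≈ 2380 N

On the verge of sliding down the incline, friction equals μN and acts up the slope.
Perpendicular: N + P sin 4° = W cos 34° = 2437 N.
Along incline: P cos 4° + μN = W sin 34° with W sin 34° = 1644 N.
Solving the pair for P and N: P = 837.2 N, N = 2379 N (and f = μN = 808.8 N).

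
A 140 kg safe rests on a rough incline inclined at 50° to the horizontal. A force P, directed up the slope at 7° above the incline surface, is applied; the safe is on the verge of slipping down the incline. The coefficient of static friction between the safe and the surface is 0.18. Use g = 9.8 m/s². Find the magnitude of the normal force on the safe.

N ≈ 770 N

On the verge of sliding down the incline, friction equals μN and acts up the slope.
Perpendicular: N + P sin 7° = W cos 50° = 881.9 N.
Along incline: P cos 7° + μN = W sin 50° with W sin 50° = 1051 N.
Solving the pair for P and N: P = 919.3 N, N = 769.9 N (and f = μN = 138.6 N).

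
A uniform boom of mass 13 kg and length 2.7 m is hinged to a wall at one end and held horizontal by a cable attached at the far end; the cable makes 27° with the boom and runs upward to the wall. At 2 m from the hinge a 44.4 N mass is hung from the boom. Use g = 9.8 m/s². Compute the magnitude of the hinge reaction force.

|H| ≈ 204 N

Take torques about the hinge: T sin 27° · 2.7 = 13×9.8×1.35 + 44.4×2 = 260.79 N·m.
So T = 260.79 / (0.4540 × 2.7) = 212.76 N.
ΣF_x = 0: H_x = T cos 27° = 189.57 N.
ΣF_y = 0: H_y = (13×9.8 + 44.4) − T sin 27° = 171.8 − 96.589 = 75.211 N.
|H| = √(H_x² + H_y²) = √((189.57)² + (75.211)²) = 203.94 N.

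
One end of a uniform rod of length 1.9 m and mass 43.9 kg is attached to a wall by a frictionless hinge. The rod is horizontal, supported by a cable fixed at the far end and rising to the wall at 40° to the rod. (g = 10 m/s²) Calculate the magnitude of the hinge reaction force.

|H| ≈ 341 N

Take torques about the hinge: T sin 40° · 1.9 = 43.9×10×0.95 = 417.05 N·m.
So T = 417.05 / (0.6428 × 1.9) = 341.48 N.
ΣF_x = 0: H_x = T cos 40° = 261.59 N.
ΣF_y = 0: H_y = (43.9×10) − T sin 40° = 439 − 219.5 = 219.5 N.
|H| = √(H_x² + H_y²) = √((261.59)² + (219.5)²) = 341.48 N.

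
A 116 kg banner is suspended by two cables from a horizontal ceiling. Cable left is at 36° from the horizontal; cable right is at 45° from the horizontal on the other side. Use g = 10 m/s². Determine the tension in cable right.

Weight W = 116 × 10 = 1160 N acts straight down.
Horizontal: T_left cos 36° = T_right cos 45°  →  T_left = 0.874 T_right.
Vertical: T_left sin 36° + T_right sin 45° = 1160.
Substituting the horizontal relation into the vertical equation gives 1.221 T_right = 1160, so T_right = 950.2 N.

T_right ≈ 950 N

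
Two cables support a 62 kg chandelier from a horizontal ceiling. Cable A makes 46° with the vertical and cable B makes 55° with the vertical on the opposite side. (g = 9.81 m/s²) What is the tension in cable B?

Angles from the horizontal: cable A is 90° − 46° = 44°, cable B is 90° − 55° = 35°.
Weight W = 62 × 9.81 = 608.2 N acts straight down.
Horizontal: T_A cos 44° = T_B cos 35°  →  T_A = 1.139 T_B.
Vertical: T_A sin 44° + T_B sin 35° = 608.2.
Substituting the horizontal relation into the vertical equation gives 1.365 T_B = 608.2, so T_B = 445.7 N.

T_B ≈ 446 N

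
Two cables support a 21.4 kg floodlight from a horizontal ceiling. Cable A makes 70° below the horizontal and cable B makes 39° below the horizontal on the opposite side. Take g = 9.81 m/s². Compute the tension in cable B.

Weight W = 21.4 × 9.81 = 209.9 N acts straight down.
Horizontal: T_A cos 70° = T_B cos 39°  →  T_A = 2.272 T_B.
Vertical: T_A sin 70° + T_B sin 39° = 209.9.
Substituting the horizontal relation into the vertical equation gives 2.765 T_B = 209.9, so T_B = 75.94 N.

T_B ≈ 75.9 N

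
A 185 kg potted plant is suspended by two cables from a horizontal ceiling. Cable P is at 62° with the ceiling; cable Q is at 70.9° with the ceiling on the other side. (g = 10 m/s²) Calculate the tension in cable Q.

T_Q ≈ 1190 N

Weight W = 185 × 10 = 1850 N acts straight down.
Horizontal: T_P cos 62° = T_Q cos 70.9°  →  T_P = 0.697 T_Q.
Vertical: T_P sin 62° + T_Q sin 70.9° = 1850.
Substituting the horizontal relation into the vertical equation gives 1.56 T_Q = 1850, so T_Q = 1186 N.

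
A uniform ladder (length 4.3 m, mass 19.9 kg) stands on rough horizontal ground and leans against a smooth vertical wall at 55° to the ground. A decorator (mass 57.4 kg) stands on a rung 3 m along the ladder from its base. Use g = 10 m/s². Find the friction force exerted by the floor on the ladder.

Torques about the foot: N_wall · 4.3 sin 55° = 19.9×10×2.15 cos 55° + 57.4×10×3 cos 55° → N_wall = 350.08 N.
ΣF_x = 0: f_floor = N_wall = 350.08 N.

f ≈ 350 N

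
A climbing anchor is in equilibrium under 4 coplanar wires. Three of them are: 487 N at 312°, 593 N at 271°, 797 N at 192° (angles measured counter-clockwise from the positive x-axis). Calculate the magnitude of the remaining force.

Sum the known components: ΣF_x = -443.4 N, ΣF_y = -1121 N.
For equilibrium the remaining force must supply (−ΣF_x, −ΣF_y) = (443.4, 1121) N.
Magnitude = √((443.4)² + (1121)²) = 1205 N; direction = atan2(1121, 443.4) = 68.4°.

F ≈ 1210 N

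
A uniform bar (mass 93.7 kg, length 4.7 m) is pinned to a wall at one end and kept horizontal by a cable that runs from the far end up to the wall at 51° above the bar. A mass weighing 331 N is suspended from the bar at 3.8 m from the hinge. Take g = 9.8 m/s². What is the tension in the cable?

T ≈ 935 N

Take torques about the hinge: T sin 51° · 4.7 = 93.7×9.8×2.35 + 331×3.8 = 3415.7 N·m.
So T = 3415.7 / (0.7771 × 4.7) = 935.15 N.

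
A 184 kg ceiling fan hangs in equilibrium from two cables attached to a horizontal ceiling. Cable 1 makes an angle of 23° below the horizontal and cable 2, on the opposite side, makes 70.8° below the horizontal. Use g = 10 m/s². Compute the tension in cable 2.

Weight W = 184 × 10 = 1840 N acts straight down.
Horizontal: T_1 cos 23° = T_2 cos 70.8°  →  T_1 = 0.3573 T_2.
Vertical: T_1 sin 23° + T_2 sin 70.8° = 1840.
Substituting the horizontal relation into the vertical equation gives 1.084 T_2 = 1840, so T_2 = 1697 N.

T_2 ≈ 1700 N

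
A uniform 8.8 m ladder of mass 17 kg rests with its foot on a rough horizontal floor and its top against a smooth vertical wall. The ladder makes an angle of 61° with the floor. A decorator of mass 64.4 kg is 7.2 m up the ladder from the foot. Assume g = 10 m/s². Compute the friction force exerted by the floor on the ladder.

Torques about the foot: N_wall · 8.8 sin 61° = 17×10×4.4 cos 61° + 64.4×10×7.2 cos 61° → N_wall = 339.19 N.
ΣF_x = 0: f_floor = N_wall = 339.19 N.

f ≈ 339 N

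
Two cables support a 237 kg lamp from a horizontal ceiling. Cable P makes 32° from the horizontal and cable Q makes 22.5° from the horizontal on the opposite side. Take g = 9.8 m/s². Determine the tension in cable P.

T_P ≈ 2640 N

Weight W = 237 × 9.8 = 2323 N acts straight down.
Horizontal: T_P cos 32° = T_Q cos 22.5°  →  T_Q = 0.9179 T_P.
Vertical: T_P sin 32° + T_Q sin 22.5° = 2323.
Substituting the horizontal relation into the vertical equation gives 0.8812 T_P = 2323, so T_P = 2636 N.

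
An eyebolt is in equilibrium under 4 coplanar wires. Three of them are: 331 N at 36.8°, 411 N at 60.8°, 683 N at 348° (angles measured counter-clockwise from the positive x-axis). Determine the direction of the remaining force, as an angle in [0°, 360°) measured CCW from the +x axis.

Sum the known components: ΣF_x = 1134 N, ΣF_y = 415 N.
For equilibrium the remaining force must supply (−ΣF_x, −ΣF_y) = (-1134, -415) N.
Magnitude = √((-1134)² + (-415)²) = 1207 N; direction = atan2(-415, -1134) = 200.1°.

θ ≈ 200°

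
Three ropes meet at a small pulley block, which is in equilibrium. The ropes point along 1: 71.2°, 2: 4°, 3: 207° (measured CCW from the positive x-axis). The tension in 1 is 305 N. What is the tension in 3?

T_3 ≈ 720 N

Resolve: ΣF_x = 305 cos 71.2° + T_2 cos 4° + T_3 cos 207° = 0.
        ΣF_y = 305 sin 71.2° + T_2 sin 4° + T_3 sin 207° = 0.
The known terms sum to (98.29, 288.7) N, so 0.9976 T_2 − 0.8910 T_3 = -98.29 and 0.0698 T_2 − 0.4540 T_3 = -288.7.
Solving simultaneously: T_2 = 544.2 N, T_3 = 719.6 N.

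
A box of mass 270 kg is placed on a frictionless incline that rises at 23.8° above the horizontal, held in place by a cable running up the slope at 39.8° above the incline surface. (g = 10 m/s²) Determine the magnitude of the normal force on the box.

N ≈ 1560 N

Take axes along and perpendicular to the incline. Weight components: W sin 23.8° = 1090 N down-slope, W cos 23.8° = 2470 N into the surface.
Along incline: T cos 39.8° = W sin 23.8° → T = 1418 N.
Perpendicular: N = W cos 23.8° − T sin 39.8° = 1563 N.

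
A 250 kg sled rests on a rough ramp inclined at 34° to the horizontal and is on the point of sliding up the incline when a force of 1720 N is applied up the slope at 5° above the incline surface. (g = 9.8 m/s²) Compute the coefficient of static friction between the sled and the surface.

On the verge of sliding up the incline, friction is at its maximum μN and acts down the slope.
Perpendicular to incline: N = W cos 34° − P sin 5° = 2031 − 149.9 = 1881 N.
Along incline: P cos 5° − μN = W sin 34° → μ = −(W sin 34° − P cos 5°) / N = 0.1826.

μ ≈ 0.183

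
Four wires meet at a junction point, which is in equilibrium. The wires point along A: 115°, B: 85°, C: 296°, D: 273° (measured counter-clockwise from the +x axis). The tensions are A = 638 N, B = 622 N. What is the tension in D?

T_D ≈ 848 N

Resolve: ΣF_x = 638 cos 115° + 622 cos 85° + T_C cos 296° + T_D cos 273° = 0.
        ΣF_y = 638 sin 115° + 622 sin 85° + T_C sin 296° + T_D sin 273° = 0.
The known terms sum to (-215.4, 1198) N, so 0.4384 T_C + 0.0523 T_D = 215.4 and -0.8988 T_C − 0.9986 T_D = -1198.
Solving simultaneously: T_C = 390.1 N, T_D = 848.4 N.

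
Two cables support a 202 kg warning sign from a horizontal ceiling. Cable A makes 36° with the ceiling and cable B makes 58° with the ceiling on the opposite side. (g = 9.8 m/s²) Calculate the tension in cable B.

T_B ≈ 1610 N

Weight W = 202 × 9.8 = 1980 N acts straight down.
Horizontal: T_A cos 36° = T_B cos 58°  →  T_A = 0.655 T_B.
Vertical: T_A sin 36° + T_B sin 58° = 1980.
Substituting the horizontal relation into the vertical equation gives 1.233 T_B = 1980, so T_B = 1605 N.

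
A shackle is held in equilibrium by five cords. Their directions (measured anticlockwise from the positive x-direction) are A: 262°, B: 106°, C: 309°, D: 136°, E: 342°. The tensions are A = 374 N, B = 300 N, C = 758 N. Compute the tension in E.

T_E ≈ 559 N

Resolve: ΣF_x = 374 cos 262° + 300 cos 106° + 758 cos 309° + T_D cos 136° + T_E cos 342° = 0.
        ΣF_y = 374 sin 262° + 300 sin 106° + 758 sin 309° + T_D sin 136° + T_E sin 342° = 0.
The known terms sum to (342.3, -671.1) N, so -0.7193 T_D + 0.9511 T_E = -342.3 and 0.6947 T_D − 0.3090 T_E = 671.1.
Solving simultaneously: T_D = 1215 N, T_E = 558.8 N.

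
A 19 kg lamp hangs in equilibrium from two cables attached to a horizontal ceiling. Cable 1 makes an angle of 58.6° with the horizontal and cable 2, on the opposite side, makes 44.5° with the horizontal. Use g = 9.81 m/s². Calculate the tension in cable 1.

Weight W = 19 × 9.81 = 186.4 N acts straight down.
Horizontal: T_1 cos 58.6° = T_2 cos 44.5°  →  T_2 = 0.7305 T_1.
Vertical: T_1 sin 58.6° + T_2 sin 44.5° = 186.4.
Substituting the horizontal relation into the vertical equation gives 1.366 T_1 = 186.4, so T_1 = 136.5 N.

T_1 ≈ 136 N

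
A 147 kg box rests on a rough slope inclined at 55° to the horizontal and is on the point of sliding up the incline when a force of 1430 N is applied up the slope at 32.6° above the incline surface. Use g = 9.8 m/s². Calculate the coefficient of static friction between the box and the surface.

On the verge of sliding up the incline, friction is at its maximum μN and acts down the slope.
Perpendicular to incline: N = W cos 55° − P sin 32.6° = 826.3 − 770.4 = 55.85 N.
Along incline: P cos 32.6° − μN = W sin 55° → μ = −(W sin 55° − P cos 32.6°) / N = 0.4411.

μ ≈ 0.441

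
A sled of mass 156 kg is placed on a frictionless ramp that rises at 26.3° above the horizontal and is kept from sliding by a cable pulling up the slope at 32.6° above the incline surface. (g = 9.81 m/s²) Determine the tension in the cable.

T ≈ 805 N

Take axes along and perpendicular to the incline. Weight components: W sin 26.3° = 678.1 N down-slope, W cos 26.3° = 1372 N into the surface.
Along incline: T cos 32.6° = W sin 26.3° → T = 804.9 N.
Perpendicular: N = W cos 26.3° − T sin 32.6° = 938.3 N.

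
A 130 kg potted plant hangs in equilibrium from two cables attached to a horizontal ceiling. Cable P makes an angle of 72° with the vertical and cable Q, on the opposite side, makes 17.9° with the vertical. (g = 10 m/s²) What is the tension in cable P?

Angles from the horizontal: cable P is 90° − 72° = 18°, cable Q is 90° − 17.9° = 72.1°.
Weight W = 130 × 10 = 1300 N acts straight down.
Horizontal: T_P cos 18° = T_Q cos 72.1°  →  T_Q = 3.094 T_P.
Vertical: T_P sin 18° + T_Q sin 72.1° = 1300.
Substituting the horizontal relation into the vertical equation gives 3.254 T_P = 1300, so T_P = 399.6 N.

T_P ≈ 400 N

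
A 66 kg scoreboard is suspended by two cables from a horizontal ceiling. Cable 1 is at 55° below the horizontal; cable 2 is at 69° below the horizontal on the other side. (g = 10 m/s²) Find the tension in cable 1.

T_1 ≈ 285 N

Weight W = 66 × 10 = 660 N acts straight down.
Horizontal: T_1 cos 55° = T_2 cos 69°  →  T_2 = 1.601 T_1.
Vertical: T_1 sin 55° + T_2 sin 69° = 660.
Substituting the horizontal relation into the vertical equation gives 2.313 T_1 = 660, so T_1 = 285.3 N.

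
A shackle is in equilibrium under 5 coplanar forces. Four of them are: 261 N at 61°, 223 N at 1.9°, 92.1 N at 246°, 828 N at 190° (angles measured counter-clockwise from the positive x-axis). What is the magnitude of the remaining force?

F ≈ 504 N

Sum the known components: ΣF_x = -503.5 N, ΣF_y = 7.751 N.
For equilibrium the remaining force must supply (−ΣF_x, −ΣF_y) = (503.5, -7.751) N.
Magnitude = √((503.5)² + (-7.751)²) = 503.5 N; direction = atan2(-7.751, 503.5) = 359.1°.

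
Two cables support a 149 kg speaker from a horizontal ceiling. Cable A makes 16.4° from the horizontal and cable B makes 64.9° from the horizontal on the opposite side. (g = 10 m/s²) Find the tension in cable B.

T_B ≈ 1450 N

Weight W = 149 × 10 = 1490 N acts straight down.
Horizontal: T_A cos 16.4° = T_B cos 64.9°  →  T_A = 0.4422 T_B.
Vertical: T_A sin 16.4° + T_B sin 64.9° = 1490.
Substituting the horizontal relation into the vertical equation gives 1.03 T_B = 1490, so T_B = 1446 N.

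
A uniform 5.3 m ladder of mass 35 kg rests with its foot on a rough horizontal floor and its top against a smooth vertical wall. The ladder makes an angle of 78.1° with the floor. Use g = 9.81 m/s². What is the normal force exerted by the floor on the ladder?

ΣF_y = 0: N_floor = 35×9.81 = 343.35 N.

N_floor ≈ 343 N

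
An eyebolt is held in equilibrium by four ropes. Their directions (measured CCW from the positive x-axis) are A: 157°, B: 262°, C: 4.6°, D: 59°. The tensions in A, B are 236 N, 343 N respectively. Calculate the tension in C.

Resolve: ΣF_x = 236 cos 157° + 343 cos 262° + T_C cos 4.6° + T_D cos 59° = 0.
        ΣF_y = 236 sin 157° + 343 sin 262° + T_C sin 4.6° + T_D sin 59° = 0.
The known terms sum to (-265, -247.4) N, so 0.9968 T_C + 0.5150 T_D = 265 and 0.0802 T_C + 0.8572 T_D = 247.4.
Solving simultaneously: T_C = 122.6 N, T_D = 277.2 N.

T_C ≈ 123 N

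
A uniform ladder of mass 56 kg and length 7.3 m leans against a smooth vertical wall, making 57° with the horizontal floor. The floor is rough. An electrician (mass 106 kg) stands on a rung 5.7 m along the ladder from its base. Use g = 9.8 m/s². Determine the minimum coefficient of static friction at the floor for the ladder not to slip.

ΣF_y = 0: N_floor = 56×9.8 + 106×9.8 = 1587.6 N.
Torques about the foot: N_wall · 7.3 sin 57° = 56×9.8×3.65 cos 57° + 106×9.8×5.7 cos 57° → N_wall = 704.94 N.
ΣF_x = 0: f_floor = N_wall = 704.94 N.
μ_min = f_floor / N_floor = 704.94 / 1587.6 = 0.444.

μ_min ≈ 0.444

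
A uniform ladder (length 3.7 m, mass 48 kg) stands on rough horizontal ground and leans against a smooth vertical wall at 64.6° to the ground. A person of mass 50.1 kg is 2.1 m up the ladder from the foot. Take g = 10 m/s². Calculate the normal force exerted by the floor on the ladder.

ΣF_y = 0: N_floor = 48×10 + 50.1×10 = 981 N.

N_floor ≈ 981 N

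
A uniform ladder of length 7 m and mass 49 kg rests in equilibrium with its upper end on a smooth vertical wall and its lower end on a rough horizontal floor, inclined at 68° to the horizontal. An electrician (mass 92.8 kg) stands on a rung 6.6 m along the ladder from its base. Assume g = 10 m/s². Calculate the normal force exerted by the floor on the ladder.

N_floor ≈ 1420 N

ΣF_y = 0: N_floor = 49×10 + 92.8×10 = 1418 N.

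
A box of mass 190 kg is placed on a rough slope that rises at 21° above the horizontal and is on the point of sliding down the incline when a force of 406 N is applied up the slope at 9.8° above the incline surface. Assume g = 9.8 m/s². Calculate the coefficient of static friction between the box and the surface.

On the verge of sliding down the incline, friction is at its maximum μN and acts up the slope.
Perpendicular to incline: N = W cos 21° − P sin 9.8° = 1738 − 69.11 = 1669 N.
Along incline: P cos 9.8° + μN = W sin 21° → μ = (W sin 21° − P cos 9.8°) / N = 0.1601.

μ ≈ 0.160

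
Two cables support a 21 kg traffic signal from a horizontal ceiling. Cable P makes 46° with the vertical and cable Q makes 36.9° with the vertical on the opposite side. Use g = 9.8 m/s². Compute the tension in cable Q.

T_Q ≈ 149 N

Angles from the horizontal: cable P is 90° − 46° = 44°, cable Q is 90° − 36.9° = 53.1°.
Weight W = 21 × 9.8 = 205.8 N acts straight down.
Horizontal: T_P cos 44° = T_Q cos 53.1°  →  T_P = 0.8347 T_Q.
Vertical: T_P sin 44° + T_Q sin 53.1° = 205.8.
Substituting the horizontal relation into the vertical equation gives 1.38 T_Q = 205.8, so T_Q = 149.2 N.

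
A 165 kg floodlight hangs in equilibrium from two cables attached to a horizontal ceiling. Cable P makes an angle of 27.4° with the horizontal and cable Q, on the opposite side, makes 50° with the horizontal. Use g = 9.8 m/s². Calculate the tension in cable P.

Weight W = 165 × 9.8 = 1617 N acts straight down.
Horizontal: T_P cos 27.4° = T_Q cos 50°  →  T_Q = 1.381 T_P.
Vertical: T_P sin 27.4° + T_Q sin 50° = 1617.
Substituting the horizontal relation into the vertical equation gives 1.518 T_P = 1617, so T_P = 1065 N.

T_P ≈ 1070 N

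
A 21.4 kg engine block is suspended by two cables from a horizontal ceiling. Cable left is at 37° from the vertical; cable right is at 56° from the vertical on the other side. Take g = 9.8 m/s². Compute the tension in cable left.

T_left ≈ 174 N

Angles from the horizontal: cable left is 90° − 37° = 53°, cable right is 90° − 56° = 34°.
Weight W = 21.4 × 9.8 = 209.7 N acts straight down.
Horizontal: T_left cos 53° = T_right cos 34°  →  T_right = 0.7259 T_left.
Vertical: T_left sin 53° + T_right sin 34° = 209.7.
Substituting the horizontal relation into the vertical equation gives 1.205 T_left = 209.7, so T_left = 174.1 N.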